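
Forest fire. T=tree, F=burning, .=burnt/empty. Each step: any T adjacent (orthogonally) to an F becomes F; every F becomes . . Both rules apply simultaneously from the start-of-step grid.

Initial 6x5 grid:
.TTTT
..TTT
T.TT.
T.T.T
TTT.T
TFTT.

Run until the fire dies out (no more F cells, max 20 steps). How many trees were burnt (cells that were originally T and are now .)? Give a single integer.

Step 1: +3 fires, +1 burnt (F count now 3)
Step 2: +3 fires, +3 burnt (F count now 3)
Step 3: +2 fires, +3 burnt (F count now 2)
Step 4: +2 fires, +2 burnt (F count now 2)
Step 5: +2 fires, +2 burnt (F count now 2)
Step 6: +2 fires, +2 burnt (F count now 2)
Step 7: +3 fires, +2 burnt (F count now 3)
Step 8: +1 fires, +3 burnt (F count now 1)
Step 9: +0 fires, +1 burnt (F count now 0)
Fire out after step 9
Initially T: 20, now '.': 28
Total burnt (originally-T cells now '.'): 18

Answer: 18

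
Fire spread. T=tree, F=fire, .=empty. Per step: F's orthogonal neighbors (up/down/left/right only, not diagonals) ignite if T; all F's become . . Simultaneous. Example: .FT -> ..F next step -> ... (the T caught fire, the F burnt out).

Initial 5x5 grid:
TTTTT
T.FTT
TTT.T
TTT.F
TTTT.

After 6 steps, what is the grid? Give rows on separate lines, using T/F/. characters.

Step 1: 4 trees catch fire, 2 burn out
  TTFTT
  T..FT
  TTF.F
  TTT..
  TTTT.
Step 2: 5 trees catch fire, 4 burn out
  TF.FT
  T...F
  TF...
  TTF..
  TTTT.
Step 3: 5 trees catch fire, 5 burn out
  F...F
  T....
  F....
  TF...
  TTFT.
Step 4: 4 trees catch fire, 5 burn out
  .....
  F....
  .....
  F....
  TF.F.
Step 5: 1 trees catch fire, 4 burn out
  .....
  .....
  .....
  .....
  F....
Step 6: 0 trees catch fire, 1 burn out
  .....
  .....
  .....
  .....
  .....

.....
.....
.....
.....
.....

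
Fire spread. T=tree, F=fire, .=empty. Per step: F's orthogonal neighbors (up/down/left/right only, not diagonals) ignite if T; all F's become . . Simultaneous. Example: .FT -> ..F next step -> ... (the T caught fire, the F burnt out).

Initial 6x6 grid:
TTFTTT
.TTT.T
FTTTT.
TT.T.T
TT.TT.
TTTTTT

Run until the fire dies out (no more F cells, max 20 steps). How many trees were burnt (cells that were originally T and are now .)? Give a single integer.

Answer: 26

Derivation:
Step 1: +5 fires, +2 burnt (F count now 5)
Step 2: +7 fires, +5 burnt (F count now 7)
Step 3: +4 fires, +7 burnt (F count now 4)
Step 4: +4 fires, +4 burnt (F count now 4)
Step 5: +2 fires, +4 burnt (F count now 2)
Step 6: +2 fires, +2 burnt (F count now 2)
Step 7: +1 fires, +2 burnt (F count now 1)
Step 8: +1 fires, +1 burnt (F count now 1)
Step 9: +0 fires, +1 burnt (F count now 0)
Fire out after step 9
Initially T: 27, now '.': 35
Total burnt (originally-T cells now '.'): 26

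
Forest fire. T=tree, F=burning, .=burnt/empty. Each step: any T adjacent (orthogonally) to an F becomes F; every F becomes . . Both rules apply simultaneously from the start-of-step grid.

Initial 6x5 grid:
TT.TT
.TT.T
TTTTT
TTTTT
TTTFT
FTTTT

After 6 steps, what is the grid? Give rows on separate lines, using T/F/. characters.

Step 1: 6 trees catch fire, 2 burn out
  TT.TT
  .TT.T
  TTTTT
  TTTFT
  FTF.F
  .FTFT
Step 2: 7 trees catch fire, 6 burn out
  TT.TT
  .TT.T
  TTTFT
  FTF.F
  .F...
  ..F.F
Step 3: 4 trees catch fire, 7 burn out
  TT.TT
  .TT.T
  FTF.F
  .F...
  .....
  .....
Step 4: 3 trees catch fire, 4 burn out
  TT.TT
  .TF.F
  .F...
  .....
  .....
  .....
Step 5: 2 trees catch fire, 3 burn out
  TT.TF
  .F...
  .....
  .....
  .....
  .....
Step 6: 2 trees catch fire, 2 burn out
  TF.F.
  .....
  .....
  .....
  .....
  .....

TF.F.
.....
.....
.....
.....
.....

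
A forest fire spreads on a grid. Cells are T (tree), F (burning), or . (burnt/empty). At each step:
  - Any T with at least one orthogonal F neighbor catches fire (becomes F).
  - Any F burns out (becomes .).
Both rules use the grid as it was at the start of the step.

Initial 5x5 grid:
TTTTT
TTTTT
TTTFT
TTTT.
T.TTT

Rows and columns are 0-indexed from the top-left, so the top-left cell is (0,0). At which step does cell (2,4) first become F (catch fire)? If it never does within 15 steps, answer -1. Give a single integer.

Step 1: cell (2,4)='F' (+4 fires, +1 burnt)
  -> target ignites at step 1
Step 2: cell (2,4)='.' (+6 fires, +4 burnt)
Step 3: cell (2,4)='.' (+7 fires, +6 burnt)
Step 4: cell (2,4)='.' (+3 fires, +7 burnt)
Step 5: cell (2,4)='.' (+2 fires, +3 burnt)
Step 6: cell (2,4)='.' (+0 fires, +2 burnt)
  fire out at step 6

1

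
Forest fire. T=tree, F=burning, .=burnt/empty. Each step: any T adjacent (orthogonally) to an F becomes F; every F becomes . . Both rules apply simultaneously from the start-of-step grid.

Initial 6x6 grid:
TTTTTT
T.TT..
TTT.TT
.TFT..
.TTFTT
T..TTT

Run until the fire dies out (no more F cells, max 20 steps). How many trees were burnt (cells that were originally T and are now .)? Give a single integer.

Answer: 21

Derivation:
Step 1: +6 fires, +2 burnt (F count now 6)
Step 2: +5 fires, +6 burnt (F count now 5)
Step 3: +4 fires, +5 burnt (F count now 4)
Step 4: +3 fires, +4 burnt (F count now 3)
Step 5: +2 fires, +3 burnt (F count now 2)
Step 6: +1 fires, +2 burnt (F count now 1)
Step 7: +0 fires, +1 burnt (F count now 0)
Fire out after step 7
Initially T: 24, now '.': 33
Total burnt (originally-T cells now '.'): 21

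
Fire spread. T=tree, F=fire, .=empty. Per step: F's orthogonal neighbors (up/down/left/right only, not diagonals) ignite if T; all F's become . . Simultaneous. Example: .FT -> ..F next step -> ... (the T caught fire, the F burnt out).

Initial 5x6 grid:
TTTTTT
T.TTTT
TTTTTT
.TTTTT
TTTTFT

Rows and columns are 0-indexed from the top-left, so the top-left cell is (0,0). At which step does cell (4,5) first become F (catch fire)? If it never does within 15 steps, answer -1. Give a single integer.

Step 1: cell (4,5)='F' (+3 fires, +1 burnt)
  -> target ignites at step 1
Step 2: cell (4,5)='.' (+4 fires, +3 burnt)
Step 3: cell (4,5)='.' (+5 fires, +4 burnt)
Step 4: cell (4,5)='.' (+6 fires, +5 burnt)
Step 5: cell (4,5)='.' (+4 fires, +6 burnt)
Step 6: cell (4,5)='.' (+2 fires, +4 burnt)
Step 7: cell (4,5)='.' (+2 fires, +2 burnt)
Step 8: cell (4,5)='.' (+1 fires, +2 burnt)
Step 9: cell (4,5)='.' (+0 fires, +1 burnt)
  fire out at step 9

1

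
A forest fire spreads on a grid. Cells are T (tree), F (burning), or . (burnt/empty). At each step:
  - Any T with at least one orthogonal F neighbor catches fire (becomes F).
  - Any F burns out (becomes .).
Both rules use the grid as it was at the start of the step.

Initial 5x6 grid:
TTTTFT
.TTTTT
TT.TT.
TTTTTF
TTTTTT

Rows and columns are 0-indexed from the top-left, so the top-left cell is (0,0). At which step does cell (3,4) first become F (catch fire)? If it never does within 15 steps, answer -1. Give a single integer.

Step 1: cell (3,4)='F' (+5 fires, +2 burnt)
  -> target ignites at step 1
Step 2: cell (3,4)='.' (+6 fires, +5 burnt)
Step 3: cell (3,4)='.' (+5 fires, +6 burnt)
Step 4: cell (3,4)='.' (+4 fires, +5 burnt)
Step 5: cell (3,4)='.' (+3 fires, +4 burnt)
Step 6: cell (3,4)='.' (+2 fires, +3 burnt)
Step 7: cell (3,4)='.' (+0 fires, +2 burnt)
  fire out at step 7

1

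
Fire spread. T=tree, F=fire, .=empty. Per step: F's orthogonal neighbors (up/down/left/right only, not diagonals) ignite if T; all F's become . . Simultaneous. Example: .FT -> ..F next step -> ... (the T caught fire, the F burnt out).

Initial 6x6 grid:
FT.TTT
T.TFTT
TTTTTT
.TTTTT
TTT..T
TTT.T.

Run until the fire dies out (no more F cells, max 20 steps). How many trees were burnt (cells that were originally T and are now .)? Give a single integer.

Answer: 26

Derivation:
Step 1: +6 fires, +2 burnt (F count now 6)
Step 2: +6 fires, +6 burnt (F count now 6)
Step 3: +5 fires, +6 burnt (F count now 5)
Step 4: +3 fires, +5 burnt (F count now 3)
Step 5: +3 fires, +3 burnt (F count now 3)
Step 6: +2 fires, +3 burnt (F count now 2)
Step 7: +1 fires, +2 burnt (F count now 1)
Step 8: +0 fires, +1 burnt (F count now 0)
Fire out after step 8
Initially T: 27, now '.': 35
Total burnt (originally-T cells now '.'): 26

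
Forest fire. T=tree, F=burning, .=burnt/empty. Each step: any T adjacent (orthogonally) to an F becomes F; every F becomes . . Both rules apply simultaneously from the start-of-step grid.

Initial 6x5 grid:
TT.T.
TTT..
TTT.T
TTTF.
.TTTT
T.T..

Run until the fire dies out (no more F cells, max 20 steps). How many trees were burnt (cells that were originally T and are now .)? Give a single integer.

Answer: 16

Derivation:
Step 1: +2 fires, +1 burnt (F count now 2)
Step 2: +4 fires, +2 burnt (F count now 4)
Step 3: +5 fires, +4 burnt (F count now 5)
Step 4: +2 fires, +5 burnt (F count now 2)
Step 5: +2 fires, +2 burnt (F count now 2)
Step 6: +1 fires, +2 burnt (F count now 1)
Step 7: +0 fires, +1 burnt (F count now 0)
Fire out after step 7
Initially T: 19, now '.': 27
Total burnt (originally-T cells now '.'): 16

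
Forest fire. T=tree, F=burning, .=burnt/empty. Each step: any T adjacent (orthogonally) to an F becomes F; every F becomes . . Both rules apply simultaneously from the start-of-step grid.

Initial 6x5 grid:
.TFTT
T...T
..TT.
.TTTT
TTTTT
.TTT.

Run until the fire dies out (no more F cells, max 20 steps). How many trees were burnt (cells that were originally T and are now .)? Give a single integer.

Step 1: +2 fires, +1 burnt (F count now 2)
Step 2: +1 fires, +2 burnt (F count now 1)
Step 3: +1 fires, +1 burnt (F count now 1)
Step 4: +0 fires, +1 burnt (F count now 0)
Fire out after step 4
Initially T: 19, now '.': 15
Total burnt (originally-T cells now '.'): 4

Answer: 4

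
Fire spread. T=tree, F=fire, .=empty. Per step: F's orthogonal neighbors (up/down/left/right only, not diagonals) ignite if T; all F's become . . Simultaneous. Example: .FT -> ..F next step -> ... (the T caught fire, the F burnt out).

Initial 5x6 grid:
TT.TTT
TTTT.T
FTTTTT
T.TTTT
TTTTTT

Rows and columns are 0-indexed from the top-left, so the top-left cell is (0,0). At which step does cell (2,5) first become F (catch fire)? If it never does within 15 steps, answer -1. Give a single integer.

Step 1: cell (2,5)='T' (+3 fires, +1 burnt)
Step 2: cell (2,5)='T' (+4 fires, +3 burnt)
Step 3: cell (2,5)='T' (+5 fires, +4 burnt)
Step 4: cell (2,5)='T' (+4 fires, +5 burnt)
Step 5: cell (2,5)='F' (+4 fires, +4 burnt)
  -> target ignites at step 5
Step 6: cell (2,5)='.' (+4 fires, +4 burnt)
Step 7: cell (2,5)='.' (+2 fires, +4 burnt)
Step 8: cell (2,5)='.' (+0 fires, +2 burnt)
  fire out at step 8

5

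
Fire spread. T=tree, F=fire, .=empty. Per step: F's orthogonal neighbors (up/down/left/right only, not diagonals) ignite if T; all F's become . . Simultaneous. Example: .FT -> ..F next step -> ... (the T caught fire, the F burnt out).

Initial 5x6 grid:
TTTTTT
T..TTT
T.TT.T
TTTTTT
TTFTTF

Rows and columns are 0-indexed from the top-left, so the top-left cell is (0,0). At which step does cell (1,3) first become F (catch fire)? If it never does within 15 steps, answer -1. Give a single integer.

Step 1: cell (1,3)='T' (+5 fires, +2 burnt)
Step 2: cell (1,3)='T' (+6 fires, +5 burnt)
Step 3: cell (1,3)='T' (+3 fires, +6 burnt)
Step 4: cell (1,3)='F' (+4 fires, +3 burnt)
  -> target ignites at step 4
Step 5: cell (1,3)='.' (+3 fires, +4 burnt)
Step 6: cell (1,3)='.' (+2 fires, +3 burnt)
Step 7: cell (1,3)='.' (+1 fires, +2 burnt)
Step 8: cell (1,3)='.' (+0 fires, +1 burnt)
  fire out at step 8

4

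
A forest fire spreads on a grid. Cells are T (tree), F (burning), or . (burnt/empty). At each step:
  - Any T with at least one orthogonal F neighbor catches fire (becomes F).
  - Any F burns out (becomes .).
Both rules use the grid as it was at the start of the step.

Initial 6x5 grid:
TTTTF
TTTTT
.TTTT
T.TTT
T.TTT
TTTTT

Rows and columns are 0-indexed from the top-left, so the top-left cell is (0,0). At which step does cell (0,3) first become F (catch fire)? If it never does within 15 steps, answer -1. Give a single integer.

Step 1: cell (0,3)='F' (+2 fires, +1 burnt)
  -> target ignites at step 1
Step 2: cell (0,3)='.' (+3 fires, +2 burnt)
Step 3: cell (0,3)='.' (+4 fires, +3 burnt)
Step 4: cell (0,3)='.' (+5 fires, +4 burnt)
Step 5: cell (0,3)='.' (+5 fires, +5 burnt)
Step 6: cell (0,3)='.' (+2 fires, +5 burnt)
Step 7: cell (0,3)='.' (+1 fires, +2 burnt)
Step 8: cell (0,3)='.' (+1 fires, +1 burnt)
Step 9: cell (0,3)='.' (+1 fires, +1 burnt)
Step 10: cell (0,3)='.' (+1 fires, +1 burnt)
Step 11: cell (0,3)='.' (+1 fires, +1 burnt)
Step 12: cell (0,3)='.' (+0 fires, +1 burnt)
  fire out at step 12

1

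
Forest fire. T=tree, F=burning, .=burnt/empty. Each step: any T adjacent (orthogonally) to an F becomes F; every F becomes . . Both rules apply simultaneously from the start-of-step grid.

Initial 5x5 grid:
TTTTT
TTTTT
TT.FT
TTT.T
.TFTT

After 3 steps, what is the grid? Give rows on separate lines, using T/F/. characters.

Step 1: 5 trees catch fire, 2 burn out
  TTTTT
  TTTFT
  TT..F
  TTF.T
  .F.FT
Step 2: 6 trees catch fire, 5 burn out
  TTTFT
  TTF.F
  TT...
  TF..F
  ....F
Step 3: 5 trees catch fire, 6 burn out
  TTF.F
  TF...
  TF...
  F....
  .....

TTF.F
TF...
TF...
F....
.....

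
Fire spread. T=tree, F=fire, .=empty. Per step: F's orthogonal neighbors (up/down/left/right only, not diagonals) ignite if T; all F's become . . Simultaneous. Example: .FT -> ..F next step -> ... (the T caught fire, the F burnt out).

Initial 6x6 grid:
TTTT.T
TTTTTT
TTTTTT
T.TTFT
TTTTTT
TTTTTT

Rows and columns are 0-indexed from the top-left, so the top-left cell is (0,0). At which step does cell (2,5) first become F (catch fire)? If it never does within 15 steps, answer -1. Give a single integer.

Step 1: cell (2,5)='T' (+4 fires, +1 burnt)
Step 2: cell (2,5)='F' (+7 fires, +4 burnt)
  -> target ignites at step 2
Step 3: cell (2,5)='.' (+6 fires, +7 burnt)
Step 4: cell (2,5)='.' (+6 fires, +6 burnt)
Step 5: cell (2,5)='.' (+5 fires, +6 burnt)
Step 6: cell (2,5)='.' (+4 fires, +5 burnt)
Step 7: cell (2,5)='.' (+1 fires, +4 burnt)
Step 8: cell (2,5)='.' (+0 fires, +1 burnt)
  fire out at step 8

2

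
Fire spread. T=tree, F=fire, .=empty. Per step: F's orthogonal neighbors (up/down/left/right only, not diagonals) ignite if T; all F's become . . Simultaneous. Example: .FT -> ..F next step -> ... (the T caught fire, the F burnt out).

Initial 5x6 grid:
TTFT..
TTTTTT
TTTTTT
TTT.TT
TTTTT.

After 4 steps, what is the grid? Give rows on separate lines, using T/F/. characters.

Step 1: 3 trees catch fire, 1 burn out
  TF.F..
  TTFTTT
  TTTTTT
  TTT.TT
  TTTTT.
Step 2: 4 trees catch fire, 3 burn out
  F.....
  TF.FTT
  TTFTTT
  TTT.TT
  TTTTT.
Step 3: 5 trees catch fire, 4 burn out
  ......
  F...FT
  TF.FTT
  TTF.TT
  TTTTT.
Step 4: 5 trees catch fire, 5 burn out
  ......
  .....F
  F...FT
  TF..TT
  TTFTT.

......
.....F
F...FT
TF..TT
TTFTT.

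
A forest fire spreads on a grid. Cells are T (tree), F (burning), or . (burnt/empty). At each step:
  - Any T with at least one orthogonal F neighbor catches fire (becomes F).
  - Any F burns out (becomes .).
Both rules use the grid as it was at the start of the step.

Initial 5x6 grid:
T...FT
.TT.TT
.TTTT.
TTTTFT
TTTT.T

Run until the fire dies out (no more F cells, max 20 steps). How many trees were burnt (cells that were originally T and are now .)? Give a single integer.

Answer: 19

Derivation:
Step 1: +5 fires, +2 burnt (F count now 5)
Step 2: +5 fires, +5 burnt (F count now 5)
Step 3: +3 fires, +5 burnt (F count now 3)
Step 4: +4 fires, +3 burnt (F count now 4)
Step 5: +2 fires, +4 burnt (F count now 2)
Step 6: +0 fires, +2 burnt (F count now 0)
Fire out after step 6
Initially T: 20, now '.': 29
Total burnt (originally-T cells now '.'): 19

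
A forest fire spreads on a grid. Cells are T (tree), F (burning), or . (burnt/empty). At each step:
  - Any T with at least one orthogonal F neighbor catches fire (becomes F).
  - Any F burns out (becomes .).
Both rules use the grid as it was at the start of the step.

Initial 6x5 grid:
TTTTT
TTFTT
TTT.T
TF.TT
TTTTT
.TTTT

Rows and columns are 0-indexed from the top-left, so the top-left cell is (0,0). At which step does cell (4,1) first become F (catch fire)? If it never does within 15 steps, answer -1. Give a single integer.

Step 1: cell (4,1)='F' (+7 fires, +2 burnt)
  -> target ignites at step 1
Step 2: cell (4,1)='.' (+8 fires, +7 burnt)
Step 3: cell (4,1)='.' (+5 fires, +8 burnt)
Step 4: cell (4,1)='.' (+4 fires, +5 burnt)
Step 5: cell (4,1)='.' (+1 fires, +4 burnt)
Step 6: cell (4,1)='.' (+0 fires, +1 burnt)
  fire out at step 6

1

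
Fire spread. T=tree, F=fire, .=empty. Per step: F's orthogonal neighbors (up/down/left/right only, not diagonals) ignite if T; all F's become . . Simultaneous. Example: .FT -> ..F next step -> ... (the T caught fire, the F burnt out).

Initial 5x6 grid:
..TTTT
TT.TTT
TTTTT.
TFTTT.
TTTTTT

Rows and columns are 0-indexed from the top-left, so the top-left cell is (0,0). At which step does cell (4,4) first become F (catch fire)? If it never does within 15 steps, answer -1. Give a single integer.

Step 1: cell (4,4)='T' (+4 fires, +1 burnt)
Step 2: cell (4,4)='T' (+6 fires, +4 burnt)
Step 3: cell (4,4)='T' (+4 fires, +6 burnt)
Step 4: cell (4,4)='F' (+3 fires, +4 burnt)
  -> target ignites at step 4
Step 5: cell (4,4)='.' (+3 fires, +3 burnt)
Step 6: cell (4,4)='.' (+3 fires, +3 burnt)
Step 7: cell (4,4)='.' (+1 fires, +3 burnt)
Step 8: cell (4,4)='.' (+0 fires, +1 burnt)
  fire out at step 8

4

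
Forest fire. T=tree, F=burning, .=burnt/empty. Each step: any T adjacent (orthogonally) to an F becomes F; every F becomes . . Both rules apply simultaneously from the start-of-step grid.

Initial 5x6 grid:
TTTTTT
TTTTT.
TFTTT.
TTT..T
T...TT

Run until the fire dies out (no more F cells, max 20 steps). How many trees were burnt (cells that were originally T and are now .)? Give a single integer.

Step 1: +4 fires, +1 burnt (F count now 4)
Step 2: +6 fires, +4 burnt (F count now 6)
Step 3: +5 fires, +6 burnt (F count now 5)
Step 4: +2 fires, +5 burnt (F count now 2)
Step 5: +1 fires, +2 burnt (F count now 1)
Step 6: +1 fires, +1 burnt (F count now 1)
Step 7: +0 fires, +1 burnt (F count now 0)
Fire out after step 7
Initially T: 22, now '.': 27
Total burnt (originally-T cells now '.'): 19

Answer: 19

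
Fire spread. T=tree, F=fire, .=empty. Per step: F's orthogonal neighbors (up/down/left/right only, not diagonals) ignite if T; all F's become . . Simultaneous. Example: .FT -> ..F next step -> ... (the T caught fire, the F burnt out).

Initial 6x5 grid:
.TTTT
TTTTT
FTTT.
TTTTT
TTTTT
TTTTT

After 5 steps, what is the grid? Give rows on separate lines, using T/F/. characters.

Step 1: 3 trees catch fire, 1 burn out
  .TTTT
  FTTTT
  .FTT.
  FTTTT
  TTTTT
  TTTTT
Step 2: 4 trees catch fire, 3 burn out
  .TTTT
  .FTTT
  ..FT.
  .FTTT
  FTTTT
  TTTTT
Step 3: 6 trees catch fire, 4 burn out
  .FTTT
  ..FTT
  ...F.
  ..FTT
  .FTTT
  FTTTT
Step 4: 5 trees catch fire, 6 burn out
  ..FTT
  ...FT
  .....
  ...FT
  ..FTT
  .FTTT
Step 5: 5 trees catch fire, 5 burn out
  ...FT
  ....F
  .....
  ....F
  ...FT
  ..FTT

...FT
....F
.....
....F
...FT
..FTT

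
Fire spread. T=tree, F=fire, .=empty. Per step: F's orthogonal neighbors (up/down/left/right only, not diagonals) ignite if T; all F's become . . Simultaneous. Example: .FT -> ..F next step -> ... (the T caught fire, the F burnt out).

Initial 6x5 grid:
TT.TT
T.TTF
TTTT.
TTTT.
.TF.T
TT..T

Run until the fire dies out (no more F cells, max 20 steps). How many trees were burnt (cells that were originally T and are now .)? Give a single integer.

Answer: 18

Derivation:
Step 1: +4 fires, +2 burnt (F count now 4)
Step 2: +7 fires, +4 burnt (F count now 7)
Step 3: +3 fires, +7 burnt (F count now 3)
Step 4: +1 fires, +3 burnt (F count now 1)
Step 5: +1 fires, +1 burnt (F count now 1)
Step 6: +1 fires, +1 burnt (F count now 1)
Step 7: +1 fires, +1 burnt (F count now 1)
Step 8: +0 fires, +1 burnt (F count now 0)
Fire out after step 8
Initially T: 20, now '.': 28
Total burnt (originally-T cells now '.'): 18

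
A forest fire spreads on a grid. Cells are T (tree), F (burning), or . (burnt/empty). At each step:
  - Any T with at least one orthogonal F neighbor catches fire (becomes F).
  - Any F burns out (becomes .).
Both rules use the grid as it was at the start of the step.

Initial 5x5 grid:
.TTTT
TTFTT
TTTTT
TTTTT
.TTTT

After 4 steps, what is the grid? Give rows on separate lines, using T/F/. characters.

Step 1: 4 trees catch fire, 1 burn out
  .TFTT
  TF.FT
  TTFTT
  TTTTT
  .TTTT
Step 2: 7 trees catch fire, 4 burn out
  .F.FT
  F...F
  TF.FT
  TTFTT
  .TTTT
Step 3: 6 trees catch fire, 7 burn out
  ....F
  .....
  F...F
  TF.FT
  .TFTT
Step 4: 4 trees catch fire, 6 burn out
  .....
  .....
  .....
  F...F
  .F.FT

.....
.....
.....
F...F
.F.FT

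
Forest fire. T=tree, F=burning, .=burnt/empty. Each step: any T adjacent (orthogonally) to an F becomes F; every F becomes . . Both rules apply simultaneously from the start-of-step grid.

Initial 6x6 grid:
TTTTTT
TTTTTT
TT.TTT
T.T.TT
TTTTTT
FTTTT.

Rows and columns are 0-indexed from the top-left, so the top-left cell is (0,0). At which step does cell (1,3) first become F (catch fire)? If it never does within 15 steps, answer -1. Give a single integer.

Step 1: cell (1,3)='T' (+2 fires, +1 burnt)
Step 2: cell (1,3)='T' (+3 fires, +2 burnt)
Step 3: cell (1,3)='T' (+3 fires, +3 burnt)
Step 4: cell (1,3)='T' (+5 fires, +3 burnt)
Step 5: cell (1,3)='T' (+3 fires, +5 burnt)
Step 6: cell (1,3)='T' (+4 fires, +3 burnt)
Step 7: cell (1,3)='F' (+4 fires, +4 burnt)
  -> target ignites at step 7
Step 8: cell (1,3)='.' (+4 fires, +4 burnt)
Step 9: cell (1,3)='.' (+2 fires, +4 burnt)
Step 10: cell (1,3)='.' (+1 fires, +2 burnt)
Step 11: cell (1,3)='.' (+0 fires, +1 burnt)
  fire out at step 11

7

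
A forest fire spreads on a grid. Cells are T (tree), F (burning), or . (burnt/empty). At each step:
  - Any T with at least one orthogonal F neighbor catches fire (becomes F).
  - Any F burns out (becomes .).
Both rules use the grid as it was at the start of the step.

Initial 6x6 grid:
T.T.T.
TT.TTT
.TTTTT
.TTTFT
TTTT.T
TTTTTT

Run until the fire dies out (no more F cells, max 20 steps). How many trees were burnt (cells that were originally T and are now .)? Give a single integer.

Answer: 27

Derivation:
Step 1: +3 fires, +1 burnt (F count now 3)
Step 2: +6 fires, +3 burnt (F count now 6)
Step 3: +8 fires, +6 burnt (F count now 8)
Step 4: +4 fires, +8 burnt (F count now 4)
Step 5: +3 fires, +4 burnt (F count now 3)
Step 6: +2 fires, +3 burnt (F count now 2)
Step 7: +1 fires, +2 burnt (F count now 1)
Step 8: +0 fires, +1 burnt (F count now 0)
Fire out after step 8
Initially T: 28, now '.': 35
Total burnt (originally-T cells now '.'): 27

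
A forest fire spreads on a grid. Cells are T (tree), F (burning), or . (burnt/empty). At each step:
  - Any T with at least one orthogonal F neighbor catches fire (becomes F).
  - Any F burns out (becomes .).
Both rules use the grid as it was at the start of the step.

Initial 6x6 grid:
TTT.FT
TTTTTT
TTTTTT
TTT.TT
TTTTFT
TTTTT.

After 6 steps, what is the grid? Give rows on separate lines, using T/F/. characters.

Step 1: 6 trees catch fire, 2 burn out
  TTT..F
  TTTTFT
  TTTTTT
  TTT.FT
  TTTF.F
  TTTTF.
Step 2: 6 trees catch fire, 6 burn out
  TTT...
  TTTF.F
  TTTTFT
  TTT..F
  TTF...
  TTTF..
Step 3: 6 trees catch fire, 6 burn out
  TTT...
  TTF...
  TTTF.F
  TTF...
  TF....
  TTF...
Step 4: 6 trees catch fire, 6 burn out
  TTF...
  TF....
  TTF...
  TF....
  F.....
  TF....
Step 5: 5 trees catch fire, 6 burn out
  TF....
  F.....
  TF....
  F.....
  ......
  F.....
Step 6: 2 trees catch fire, 5 burn out
  F.....
  ......
  F.....
  ......
  ......
  ......

F.....
......
F.....
......
......
......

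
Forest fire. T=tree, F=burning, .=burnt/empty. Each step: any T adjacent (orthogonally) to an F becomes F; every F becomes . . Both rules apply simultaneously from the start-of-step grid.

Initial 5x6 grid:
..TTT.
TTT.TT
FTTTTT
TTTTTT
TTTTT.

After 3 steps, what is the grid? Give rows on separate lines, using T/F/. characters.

Step 1: 3 trees catch fire, 1 burn out
  ..TTT.
  FTT.TT
  .FTTTT
  FTTTTT
  TTTTT.
Step 2: 4 trees catch fire, 3 burn out
  ..TTT.
  .FT.TT
  ..FTTT
  .FTTTT
  FTTTT.
Step 3: 4 trees catch fire, 4 burn out
  ..TTT.
  ..F.TT
  ...FTT
  ..FTTT
  .FTTT.

..TTT.
..F.TT
...FTT
..FTTT
.FTTT.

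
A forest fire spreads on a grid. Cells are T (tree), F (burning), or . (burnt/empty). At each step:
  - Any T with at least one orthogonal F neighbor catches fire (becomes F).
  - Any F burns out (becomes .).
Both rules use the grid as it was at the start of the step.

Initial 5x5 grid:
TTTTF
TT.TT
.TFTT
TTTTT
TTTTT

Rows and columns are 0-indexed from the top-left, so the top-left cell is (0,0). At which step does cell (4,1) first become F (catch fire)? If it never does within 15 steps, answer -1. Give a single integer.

Step 1: cell (4,1)='T' (+5 fires, +2 burnt)
Step 2: cell (4,1)='T' (+7 fires, +5 burnt)
Step 3: cell (4,1)='F' (+6 fires, +7 burnt)
  -> target ignites at step 3
Step 4: cell (4,1)='.' (+3 fires, +6 burnt)
Step 5: cell (4,1)='.' (+0 fires, +3 burnt)
  fire out at step 5

3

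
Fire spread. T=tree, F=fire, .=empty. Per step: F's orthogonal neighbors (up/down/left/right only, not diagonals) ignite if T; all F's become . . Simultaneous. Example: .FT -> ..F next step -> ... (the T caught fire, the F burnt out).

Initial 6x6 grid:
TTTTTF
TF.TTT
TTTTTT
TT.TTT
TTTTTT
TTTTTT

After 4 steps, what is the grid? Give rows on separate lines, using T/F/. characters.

Step 1: 5 trees catch fire, 2 burn out
  TFTTF.
  F..TTF
  TFTTTT
  TT.TTT
  TTTTTT
  TTTTTT
Step 2: 8 trees catch fire, 5 burn out
  F.FF..
  ...TF.
  F.FTTF
  TF.TTT
  TTTTTT
  TTTTTT
Step 3: 6 trees catch fire, 8 burn out
  ......
  ...F..
  ...FF.
  F..TTF
  TFTTTT
  TTTTTT
Step 4: 6 trees catch fire, 6 burn out
  ......
  ......
  ......
  ...FF.
  F.FTTF
  TFTTTT

......
......
......
...FF.
F.FTTF
TFTTTT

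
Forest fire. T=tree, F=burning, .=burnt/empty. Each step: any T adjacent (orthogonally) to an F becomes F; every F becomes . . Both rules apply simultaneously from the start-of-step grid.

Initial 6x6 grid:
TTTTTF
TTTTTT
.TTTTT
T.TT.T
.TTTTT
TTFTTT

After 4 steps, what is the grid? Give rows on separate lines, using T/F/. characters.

Step 1: 5 trees catch fire, 2 burn out
  TTTTF.
  TTTTTF
  .TTTTT
  T.TT.T
  .TFTTT
  TF.FTT
Step 2: 8 trees catch fire, 5 burn out
  TTTF..
  TTTTF.
  .TTTTF
  T.FT.T
  .F.FTT
  F...FT
Step 3: 8 trees catch fire, 8 burn out
  TTF...
  TTTF..
  .TFTF.
  T..F.F
  ....FT
  .....F
Step 4: 5 trees catch fire, 8 burn out
  TF....
  TTF...
  .F.F..
  T.....
  .....F
  ......

TF....
TTF...
.F.F..
T.....
.....F
......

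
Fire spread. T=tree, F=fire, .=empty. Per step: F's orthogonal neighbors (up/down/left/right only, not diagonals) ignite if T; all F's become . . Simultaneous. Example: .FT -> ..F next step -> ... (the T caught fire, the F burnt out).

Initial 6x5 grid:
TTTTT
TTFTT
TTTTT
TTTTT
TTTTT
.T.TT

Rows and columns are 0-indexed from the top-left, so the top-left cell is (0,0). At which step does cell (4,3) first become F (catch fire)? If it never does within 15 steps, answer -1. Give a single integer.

Step 1: cell (4,3)='T' (+4 fires, +1 burnt)
Step 2: cell (4,3)='T' (+7 fires, +4 burnt)
Step 3: cell (4,3)='T' (+7 fires, +7 burnt)
Step 4: cell (4,3)='F' (+4 fires, +7 burnt)
  -> target ignites at step 4
Step 5: cell (4,3)='.' (+4 fires, +4 burnt)
Step 6: cell (4,3)='.' (+1 fires, +4 burnt)
Step 7: cell (4,3)='.' (+0 fires, +1 burnt)
  fire out at step 7

4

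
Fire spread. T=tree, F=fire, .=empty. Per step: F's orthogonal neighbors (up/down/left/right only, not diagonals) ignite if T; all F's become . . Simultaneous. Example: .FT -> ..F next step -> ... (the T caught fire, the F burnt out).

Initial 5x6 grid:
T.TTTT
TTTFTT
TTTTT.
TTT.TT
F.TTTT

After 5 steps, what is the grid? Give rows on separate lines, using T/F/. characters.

Step 1: 5 trees catch fire, 2 burn out
  T.TFTT
  TTF.FT
  TTTFT.
  FTT.TT
  ..TTTT
Step 2: 8 trees catch fire, 5 burn out
  T.F.FT
  TF...F
  FTF.F.
  .FT.TT
  ..TTTT
Step 3: 5 trees catch fire, 8 burn out
  T....F
  F.....
  .F....
  ..F.FT
  ..TTTT
Step 4: 4 trees catch fire, 5 burn out
  F.....
  ......
  ......
  .....F
  ..FTFT
Step 5: 2 trees catch fire, 4 burn out
  ......
  ......
  ......
  ......
  ...F.F

......
......
......
......
...F.F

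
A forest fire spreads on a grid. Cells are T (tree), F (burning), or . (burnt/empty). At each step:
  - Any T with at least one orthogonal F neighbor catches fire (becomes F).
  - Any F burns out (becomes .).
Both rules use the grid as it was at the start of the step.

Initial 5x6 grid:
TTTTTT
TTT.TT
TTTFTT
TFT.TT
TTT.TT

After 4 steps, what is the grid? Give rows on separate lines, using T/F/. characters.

Step 1: 6 trees catch fire, 2 burn out
  TTTTTT
  TTT.TT
  TFF.FT
  F.F.TT
  TFT.TT
Step 2: 8 trees catch fire, 6 burn out
  TTTTTT
  TFF.FT
  F....F
  ....FT
  F.F.TT
Step 3: 7 trees catch fire, 8 burn out
  TFFTFT
  F....F
  ......
  .....F
  ....FT
Step 4: 4 trees catch fire, 7 burn out
  F..F.F
  ......
  ......
  ......
  .....F

F..F.F
......
......
......
.....F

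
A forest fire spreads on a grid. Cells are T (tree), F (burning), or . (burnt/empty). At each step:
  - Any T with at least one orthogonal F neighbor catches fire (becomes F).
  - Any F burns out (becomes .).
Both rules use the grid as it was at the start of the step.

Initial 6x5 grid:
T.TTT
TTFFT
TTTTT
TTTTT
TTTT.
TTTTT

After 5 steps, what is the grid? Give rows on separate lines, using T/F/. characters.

Step 1: 6 trees catch fire, 2 burn out
  T.FFT
  TF..F
  TTFFT
  TTTTT
  TTTT.
  TTTTT
Step 2: 6 trees catch fire, 6 burn out
  T...F
  F....
  TF..F
  TTFFT
  TTTT.
  TTTTT
Step 3: 6 trees catch fire, 6 burn out
  F....
  .....
  F....
  TF..F
  TTFF.
  TTTTT
Step 4: 4 trees catch fire, 6 burn out
  .....
  .....
  .....
  F....
  TF...
  TTFFT
Step 5: 3 trees catch fire, 4 burn out
  .....
  .....
  .....
  .....
  F....
  TF..F

.....
.....
.....
.....
F....
TF..F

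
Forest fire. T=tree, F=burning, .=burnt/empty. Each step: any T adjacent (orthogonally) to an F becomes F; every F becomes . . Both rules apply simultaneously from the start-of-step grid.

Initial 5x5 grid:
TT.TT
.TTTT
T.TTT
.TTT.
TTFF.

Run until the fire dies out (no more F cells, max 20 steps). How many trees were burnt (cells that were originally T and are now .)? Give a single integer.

Answer: 16

Derivation:
Step 1: +3 fires, +2 burnt (F count now 3)
Step 2: +4 fires, +3 burnt (F count now 4)
Step 3: +3 fires, +4 burnt (F count now 3)
Step 4: +3 fires, +3 burnt (F count now 3)
Step 5: +2 fires, +3 burnt (F count now 2)
Step 6: +1 fires, +2 burnt (F count now 1)
Step 7: +0 fires, +1 burnt (F count now 0)
Fire out after step 7
Initially T: 17, now '.': 24
Total burnt (originally-T cells now '.'): 16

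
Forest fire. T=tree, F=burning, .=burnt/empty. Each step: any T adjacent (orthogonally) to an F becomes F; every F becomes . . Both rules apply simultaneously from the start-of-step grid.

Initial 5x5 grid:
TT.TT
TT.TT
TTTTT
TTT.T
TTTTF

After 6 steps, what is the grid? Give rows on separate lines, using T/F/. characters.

Step 1: 2 trees catch fire, 1 burn out
  TT.TT
  TT.TT
  TTTTT
  TTT.F
  TTTF.
Step 2: 2 trees catch fire, 2 burn out
  TT.TT
  TT.TT
  TTTTF
  TTT..
  TTF..
Step 3: 4 trees catch fire, 2 burn out
  TT.TT
  TT.TF
  TTTF.
  TTF..
  TF...
Step 4: 5 trees catch fire, 4 burn out
  TT.TF
  TT.F.
  TTF..
  TF...
  F....
Step 5: 3 trees catch fire, 5 burn out
  TT.F.
  TT...
  TF...
  F....
  .....
Step 6: 2 trees catch fire, 3 burn out
  TT...
  TF...
  F....
  .....
  .....

TT...
TF...
F....
.....
.....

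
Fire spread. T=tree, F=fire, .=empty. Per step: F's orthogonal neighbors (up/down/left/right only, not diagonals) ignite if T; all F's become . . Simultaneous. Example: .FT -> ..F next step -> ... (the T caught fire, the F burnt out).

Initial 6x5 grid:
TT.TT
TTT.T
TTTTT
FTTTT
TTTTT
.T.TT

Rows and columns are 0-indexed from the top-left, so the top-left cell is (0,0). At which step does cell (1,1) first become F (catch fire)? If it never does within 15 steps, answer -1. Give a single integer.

Step 1: cell (1,1)='T' (+3 fires, +1 burnt)
Step 2: cell (1,1)='T' (+4 fires, +3 burnt)
Step 3: cell (1,1)='F' (+6 fires, +4 burnt)
  -> target ignites at step 3
Step 4: cell (1,1)='.' (+5 fires, +6 burnt)
Step 5: cell (1,1)='.' (+3 fires, +5 burnt)
Step 6: cell (1,1)='.' (+2 fires, +3 burnt)
Step 7: cell (1,1)='.' (+1 fires, +2 burnt)
Step 8: cell (1,1)='.' (+1 fires, +1 burnt)
Step 9: cell (1,1)='.' (+0 fires, +1 burnt)
  fire out at step 9

3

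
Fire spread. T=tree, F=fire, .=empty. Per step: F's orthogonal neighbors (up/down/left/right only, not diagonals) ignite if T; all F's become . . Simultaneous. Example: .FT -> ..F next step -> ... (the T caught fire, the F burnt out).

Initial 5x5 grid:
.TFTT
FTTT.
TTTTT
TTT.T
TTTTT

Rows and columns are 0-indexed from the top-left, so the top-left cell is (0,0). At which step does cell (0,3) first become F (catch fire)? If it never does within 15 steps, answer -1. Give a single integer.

Step 1: cell (0,3)='F' (+5 fires, +2 burnt)
  -> target ignites at step 1
Step 2: cell (0,3)='.' (+5 fires, +5 burnt)
Step 3: cell (0,3)='.' (+4 fires, +5 burnt)
Step 4: cell (0,3)='.' (+3 fires, +4 burnt)
Step 5: cell (0,3)='.' (+2 fires, +3 burnt)
Step 6: cell (0,3)='.' (+1 fires, +2 burnt)
Step 7: cell (0,3)='.' (+0 fires, +1 burnt)
  fire out at step 7

1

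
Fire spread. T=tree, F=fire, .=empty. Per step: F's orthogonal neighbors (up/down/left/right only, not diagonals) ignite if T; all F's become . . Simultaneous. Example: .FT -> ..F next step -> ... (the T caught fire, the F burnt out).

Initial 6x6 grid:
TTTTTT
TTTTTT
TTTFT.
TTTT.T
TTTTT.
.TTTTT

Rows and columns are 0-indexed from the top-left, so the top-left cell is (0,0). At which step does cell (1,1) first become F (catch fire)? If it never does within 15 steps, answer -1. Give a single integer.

Step 1: cell (1,1)='T' (+4 fires, +1 burnt)
Step 2: cell (1,1)='T' (+6 fires, +4 burnt)
Step 3: cell (1,1)='F' (+9 fires, +6 burnt)
  -> target ignites at step 3
Step 4: cell (1,1)='.' (+7 fires, +9 burnt)
Step 5: cell (1,1)='.' (+4 fires, +7 burnt)
Step 6: cell (1,1)='.' (+0 fires, +4 burnt)
  fire out at step 6

3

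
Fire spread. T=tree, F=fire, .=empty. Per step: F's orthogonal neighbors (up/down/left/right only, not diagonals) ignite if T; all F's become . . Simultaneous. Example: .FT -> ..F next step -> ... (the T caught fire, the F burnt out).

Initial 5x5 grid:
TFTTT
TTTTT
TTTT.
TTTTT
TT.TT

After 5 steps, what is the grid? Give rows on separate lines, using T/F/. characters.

Step 1: 3 trees catch fire, 1 burn out
  F.FTT
  TFTTT
  TTTT.
  TTTTT
  TT.TT
Step 2: 4 trees catch fire, 3 burn out
  ...FT
  F.FTT
  TFTT.
  TTTTT
  TT.TT
Step 3: 5 trees catch fire, 4 burn out
  ....F
  ...FT
  F.FT.
  TFTTT
  TT.TT
Step 4: 5 trees catch fire, 5 burn out
  .....
  ....F
  ...F.
  F.FTT
  TF.TT
Step 5: 2 trees catch fire, 5 burn out
  .....
  .....
  .....
  ...FT
  F..TT

.....
.....
.....
...FT
F..TT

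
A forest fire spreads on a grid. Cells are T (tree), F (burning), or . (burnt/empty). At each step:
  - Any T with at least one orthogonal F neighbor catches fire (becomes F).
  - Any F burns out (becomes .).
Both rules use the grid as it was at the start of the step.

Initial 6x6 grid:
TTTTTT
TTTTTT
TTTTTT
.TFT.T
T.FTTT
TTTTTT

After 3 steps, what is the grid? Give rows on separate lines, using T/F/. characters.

Step 1: 5 trees catch fire, 2 burn out
  TTTTTT
  TTTTTT
  TTFTTT
  .F.F.T
  T..FTT
  TTFTTT
Step 2: 6 trees catch fire, 5 burn out
  TTTTTT
  TTFTTT
  TF.FTT
  .....T
  T...FT
  TF.FTT
Step 3: 8 trees catch fire, 6 burn out
  TTFTTT
  TF.FTT
  F...FT
  .....T
  T....F
  F...FT

TTFTTT
TF.FTT
F...FT
.....T
T....F
F...FT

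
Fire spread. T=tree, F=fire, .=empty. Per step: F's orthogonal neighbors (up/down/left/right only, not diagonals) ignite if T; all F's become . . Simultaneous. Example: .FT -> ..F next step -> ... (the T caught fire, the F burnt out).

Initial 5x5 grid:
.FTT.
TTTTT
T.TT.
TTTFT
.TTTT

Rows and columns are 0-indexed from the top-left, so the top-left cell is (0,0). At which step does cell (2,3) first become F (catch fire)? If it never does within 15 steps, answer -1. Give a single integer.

Step 1: cell (2,3)='F' (+6 fires, +2 burnt)
  -> target ignites at step 1
Step 2: cell (2,3)='.' (+8 fires, +6 burnt)
Step 3: cell (2,3)='.' (+4 fires, +8 burnt)
Step 4: cell (2,3)='.' (+0 fires, +4 burnt)
  fire out at step 4

1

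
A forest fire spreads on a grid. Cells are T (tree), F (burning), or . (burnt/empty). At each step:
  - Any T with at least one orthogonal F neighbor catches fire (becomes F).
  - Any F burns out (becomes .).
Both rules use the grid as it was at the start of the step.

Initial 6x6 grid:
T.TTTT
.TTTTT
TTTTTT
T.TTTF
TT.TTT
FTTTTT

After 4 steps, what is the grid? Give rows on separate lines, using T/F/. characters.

Step 1: 5 trees catch fire, 2 burn out
  T.TTTT
  .TTTTT
  TTTTTF
  T.TTF.
  FT.TTF
  .FTTTT
Step 2: 8 trees catch fire, 5 burn out
  T.TTTT
  .TTTTF
  TTTTF.
  F.TF..
  .F.TF.
  ..FTTF
Step 3: 8 trees catch fire, 8 burn out
  T.TTTF
  .TTTF.
  FTTF..
  ..F...
  ...F..
  ...FF.
Step 4: 4 trees catch fire, 8 burn out
  T.TTF.
  .TTF..
  .FF...
  ......
  ......
  ......

T.TTF.
.TTF..
.FF...
......
......
......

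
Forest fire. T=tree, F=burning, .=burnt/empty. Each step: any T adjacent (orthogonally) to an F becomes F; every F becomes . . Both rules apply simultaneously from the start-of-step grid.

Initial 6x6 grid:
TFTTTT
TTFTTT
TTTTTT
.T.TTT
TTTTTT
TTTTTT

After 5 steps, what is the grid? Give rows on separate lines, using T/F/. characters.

Step 1: 5 trees catch fire, 2 burn out
  F.FTTT
  TF.FTT
  TTFTTT
  .T.TTT
  TTTTTT
  TTTTTT
Step 2: 5 trees catch fire, 5 burn out
  ...FTT
  F...FT
  TF.FTT
  .T.TTT
  TTTTTT
  TTTTTT
Step 3: 6 trees catch fire, 5 burn out
  ....FT
  .....F
  F...FT
  .F.FTT
  TTTTTT
  TTTTTT
Step 4: 5 trees catch fire, 6 burn out
  .....F
  ......
  .....F
  ....FT
  TFTFTT
  TTTTTT
Step 5: 6 trees catch fire, 5 burn out
  ......
  ......
  ......
  .....F
  F.F.FT
  TFTFTT

......
......
......
.....F
F.F.FT
TFTFTT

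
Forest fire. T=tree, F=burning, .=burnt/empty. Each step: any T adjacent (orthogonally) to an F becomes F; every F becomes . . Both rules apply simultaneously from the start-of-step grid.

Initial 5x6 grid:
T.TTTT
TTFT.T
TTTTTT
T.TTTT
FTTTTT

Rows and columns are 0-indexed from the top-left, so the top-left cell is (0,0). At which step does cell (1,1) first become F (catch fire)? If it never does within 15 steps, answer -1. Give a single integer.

Step 1: cell (1,1)='F' (+6 fires, +2 burnt)
  -> target ignites at step 1
Step 2: cell (1,1)='.' (+7 fires, +6 burnt)
Step 3: cell (1,1)='.' (+5 fires, +7 burnt)
Step 4: cell (1,1)='.' (+4 fires, +5 burnt)
Step 5: cell (1,1)='.' (+3 fires, +4 burnt)
Step 6: cell (1,1)='.' (+0 fires, +3 burnt)
  fire out at step 6

1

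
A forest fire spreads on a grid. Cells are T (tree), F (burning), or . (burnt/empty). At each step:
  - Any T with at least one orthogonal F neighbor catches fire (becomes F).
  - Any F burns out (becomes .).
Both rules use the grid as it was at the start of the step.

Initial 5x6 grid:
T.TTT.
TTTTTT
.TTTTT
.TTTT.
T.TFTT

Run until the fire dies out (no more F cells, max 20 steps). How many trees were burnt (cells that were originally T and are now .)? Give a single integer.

Answer: 22

Derivation:
Step 1: +3 fires, +1 burnt (F count now 3)
Step 2: +4 fires, +3 burnt (F count now 4)
Step 3: +4 fires, +4 burnt (F count now 4)
Step 4: +5 fires, +4 burnt (F count now 5)
Step 5: +4 fires, +5 burnt (F count now 4)
Step 6: +1 fires, +4 burnt (F count now 1)
Step 7: +1 fires, +1 burnt (F count now 1)
Step 8: +0 fires, +1 burnt (F count now 0)
Fire out after step 8
Initially T: 23, now '.': 29
Total burnt (originally-T cells now '.'): 22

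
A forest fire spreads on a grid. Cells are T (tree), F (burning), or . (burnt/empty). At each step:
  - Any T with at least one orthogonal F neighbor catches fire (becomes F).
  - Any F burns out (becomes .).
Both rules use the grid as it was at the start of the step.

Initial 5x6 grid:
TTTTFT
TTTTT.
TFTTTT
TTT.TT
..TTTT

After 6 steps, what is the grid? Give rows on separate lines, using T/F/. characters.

Step 1: 7 trees catch fire, 2 burn out
  TTTF.F
  TFTTF.
  F.FTTT
  TFT.TT
  ..TTTT
Step 2: 9 trees catch fire, 7 burn out
  TFF...
  F.FF..
  ...FFT
  F.F.TT
  ..TTTT
Step 3: 4 trees catch fire, 9 burn out
  F.....
  ......
  .....F
  ....FT
  ..FTTT
Step 4: 3 trees catch fire, 4 burn out
  ......
  ......
  ......
  .....F
  ...FFT
Step 5: 1 trees catch fire, 3 burn out
  ......
  ......
  ......
  ......
  .....F
Step 6: 0 trees catch fire, 1 burn out
  ......
  ......
  ......
  ......
  ......

......
......
......
......
......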